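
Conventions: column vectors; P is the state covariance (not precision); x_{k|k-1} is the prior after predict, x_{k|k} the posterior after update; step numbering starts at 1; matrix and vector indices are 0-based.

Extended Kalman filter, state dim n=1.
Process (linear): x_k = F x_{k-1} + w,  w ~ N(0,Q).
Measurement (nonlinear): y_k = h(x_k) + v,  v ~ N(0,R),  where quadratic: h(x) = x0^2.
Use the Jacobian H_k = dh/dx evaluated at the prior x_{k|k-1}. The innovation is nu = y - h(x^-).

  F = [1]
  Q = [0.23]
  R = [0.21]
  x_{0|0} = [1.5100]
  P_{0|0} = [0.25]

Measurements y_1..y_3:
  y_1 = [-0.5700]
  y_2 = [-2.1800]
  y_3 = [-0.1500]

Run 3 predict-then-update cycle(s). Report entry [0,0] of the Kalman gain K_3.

step 1: x^-=[1.5100]  P^-=[0.4800]  H_jac=[3.0200]  S=[4.5878]  K=[0.3160]  nu=[-2.8501]  x^+=[0.6095]  P^+=[0.0220]
step 2: x^-=[0.6095]  P^-=[0.2520]  H_jac=[1.2189]  S=[0.5844]  K=[0.5256]  nu=[-2.5514]  x^+=[-0.7315]  P^+=[0.0905]
step 3: x^-=[-0.7315]  P^-=[0.3205]  H_jac=[-1.4631]  S=[0.8961]  K=[-0.5233]  nu=[-0.6851]  x^+=[-0.3730]  P^+=[0.0751]

K[0,0] = -0.5233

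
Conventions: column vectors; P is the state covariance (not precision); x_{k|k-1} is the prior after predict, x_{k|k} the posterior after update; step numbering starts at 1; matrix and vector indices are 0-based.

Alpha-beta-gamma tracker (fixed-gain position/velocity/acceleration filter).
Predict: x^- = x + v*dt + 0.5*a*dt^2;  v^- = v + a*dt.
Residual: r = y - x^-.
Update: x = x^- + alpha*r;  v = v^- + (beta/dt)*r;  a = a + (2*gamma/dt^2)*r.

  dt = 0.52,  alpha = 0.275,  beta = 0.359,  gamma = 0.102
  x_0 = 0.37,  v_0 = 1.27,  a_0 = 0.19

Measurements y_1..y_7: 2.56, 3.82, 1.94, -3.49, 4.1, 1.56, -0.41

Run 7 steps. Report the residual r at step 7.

step 1: x_pred=1.0561  r=1.5039  x^+=1.4697  v^+=2.4071  a^+=1.3246
step 2: x_pred=2.9004  r=0.9196  x^+=3.1533  v^+=3.7307  a^+=2.0184
step 3: x_pred=5.3662  r=-3.4262  x^+=4.4240  v^+=2.4149  a^+=-0.5665
step 4: x_pred=5.6031  r=-9.0931  x^+=3.1025  v^+=-4.1574  a^+=-7.4267
step 5: x_pred=-0.0634  r=4.1634  x^+=1.0815  v^+=-5.1449  a^+=-4.2856
step 6: x_pred=-2.1733  r=3.7333  x^+=-1.1466  v^+=-4.7961  a^+=-1.4691
step 7: x_pred=-3.8392  r=3.4292  x^+=-2.8962  v^+=-3.1925  a^+=1.1180

resid = 3.4292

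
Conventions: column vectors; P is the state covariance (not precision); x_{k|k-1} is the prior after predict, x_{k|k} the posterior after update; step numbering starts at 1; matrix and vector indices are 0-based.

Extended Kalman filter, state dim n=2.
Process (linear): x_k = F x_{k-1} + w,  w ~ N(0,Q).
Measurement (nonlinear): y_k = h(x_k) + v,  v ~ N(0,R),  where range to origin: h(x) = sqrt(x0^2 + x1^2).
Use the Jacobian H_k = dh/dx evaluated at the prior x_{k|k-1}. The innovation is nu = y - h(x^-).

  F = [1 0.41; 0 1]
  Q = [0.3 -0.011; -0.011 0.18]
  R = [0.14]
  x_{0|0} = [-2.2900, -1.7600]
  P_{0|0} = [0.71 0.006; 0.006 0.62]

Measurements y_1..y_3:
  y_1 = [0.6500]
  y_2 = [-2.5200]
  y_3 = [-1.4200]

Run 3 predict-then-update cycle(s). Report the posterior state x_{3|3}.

step 1: x^-=[-3.0116, -1.7600]  P^-=[1.1191 0.2492; 0.2492 0.8000]  H_jac=[-0.8634 -0.5046]  S=[1.3950]  K=[-0.7828; -0.4436]  nu=[-2.8382]  x^+=[-0.7900, -0.5010]  P^+=[0.2644 -0.2352; -0.2352 0.5255]
step 2: x^-=[-0.9954, -0.5010]  P^-=[0.4599 -0.0307; -0.0307 0.7055]  H_jac=[-0.8932 -0.4496]  S=[0.6248]  K=[-0.6353; -0.4637]  nu=[-3.6344]  x^+=[1.3134, 1.1844]  P^+=[0.2077 -0.2148; -0.2148 0.5711]
step 3: x^-=[1.7990, 1.1844]  P^-=[0.4276 0.0084; 0.0084 0.7511]  H_jac=[0.8352 0.5499]  S=[0.6731]  K=[0.5374; 0.6240]  nu=[-3.5739]  x^+=[-0.1216, -1.0458]  P^+=[0.2332 -0.2174; -0.2174 0.4890]

x_post = [-0.1216, -1.0458]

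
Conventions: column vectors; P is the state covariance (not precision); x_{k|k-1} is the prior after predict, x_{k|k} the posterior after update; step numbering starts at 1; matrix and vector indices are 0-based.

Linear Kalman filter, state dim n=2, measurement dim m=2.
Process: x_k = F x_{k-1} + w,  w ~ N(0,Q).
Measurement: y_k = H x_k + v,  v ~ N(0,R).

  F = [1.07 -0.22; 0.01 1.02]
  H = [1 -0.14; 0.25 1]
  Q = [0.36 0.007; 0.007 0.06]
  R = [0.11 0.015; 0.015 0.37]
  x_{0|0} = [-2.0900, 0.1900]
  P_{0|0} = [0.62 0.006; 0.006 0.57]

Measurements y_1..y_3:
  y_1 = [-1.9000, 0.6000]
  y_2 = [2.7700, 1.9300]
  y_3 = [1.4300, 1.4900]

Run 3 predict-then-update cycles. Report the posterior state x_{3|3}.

x_post = [1.6296, 0.8802]

step 1: x^-=[-2.2781, 0.1729]  P^-=[1.0946 -0.1077; -0.1077 0.6532]  S=[1.2476 0.0932; 0.0932 1.0378]  K=[0.8835 0.0805; -0.2061 0.6220]  nu=[0.4023, 0.9966]  x^+=[-1.8424, 0.7099]  P^+=[0.1009 0.0178; 0.0178 0.2226]
step 2: x^-=[-2.1276, 0.7057]  P^-=[0.4779 -0.0225; -0.0225 0.2920]  S=[0.5999 0.0719; 0.0719 0.6806]  K=[0.7948 0.0585; -0.1580 0.4374]  nu=[4.9964, 1.7562]  x^+=[1.9465, 0.6843]  P^+=[0.0899 0.0111; 0.0111 0.1567]
step 3: x^-=[1.9322, 0.7175]  P^-=[0.4652 -0.0151; -0.0151 0.2233]  S=[0.5838 0.0855; 0.0855 0.6148]  K=[0.7925 0.0544; -0.1344 0.3757]  nu=[-0.4018, 0.2895]  x^+=[1.6296, 0.8802]  P^+=[0.0893 0.0097; 0.0097 0.1346]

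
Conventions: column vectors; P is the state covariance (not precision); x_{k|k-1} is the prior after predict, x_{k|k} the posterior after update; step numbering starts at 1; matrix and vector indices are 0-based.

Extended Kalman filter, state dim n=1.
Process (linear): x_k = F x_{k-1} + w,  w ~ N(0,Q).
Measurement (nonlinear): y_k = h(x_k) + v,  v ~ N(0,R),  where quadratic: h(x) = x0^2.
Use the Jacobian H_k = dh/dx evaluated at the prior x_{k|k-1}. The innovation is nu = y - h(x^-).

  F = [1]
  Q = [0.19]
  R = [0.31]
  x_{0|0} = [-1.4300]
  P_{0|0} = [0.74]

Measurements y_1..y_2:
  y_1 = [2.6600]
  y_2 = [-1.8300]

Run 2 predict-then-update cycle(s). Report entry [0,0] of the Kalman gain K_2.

K[0,0] = -0.2709

step 1: x^-=[-1.4300]  P^-=[0.9300]  H_jac=[-2.8600]  S=[7.9170]  K=[-0.3360]  nu=[0.6151]  x^+=[-1.6366]  P^+=[0.0364]
step 2: x^-=[-1.6366]  P^-=[0.2264]  H_jac=[-3.2733]  S=[2.7359]  K=[-0.2709]  nu=[-4.5086]  x^+=[-0.4153]  P^+=[0.0257]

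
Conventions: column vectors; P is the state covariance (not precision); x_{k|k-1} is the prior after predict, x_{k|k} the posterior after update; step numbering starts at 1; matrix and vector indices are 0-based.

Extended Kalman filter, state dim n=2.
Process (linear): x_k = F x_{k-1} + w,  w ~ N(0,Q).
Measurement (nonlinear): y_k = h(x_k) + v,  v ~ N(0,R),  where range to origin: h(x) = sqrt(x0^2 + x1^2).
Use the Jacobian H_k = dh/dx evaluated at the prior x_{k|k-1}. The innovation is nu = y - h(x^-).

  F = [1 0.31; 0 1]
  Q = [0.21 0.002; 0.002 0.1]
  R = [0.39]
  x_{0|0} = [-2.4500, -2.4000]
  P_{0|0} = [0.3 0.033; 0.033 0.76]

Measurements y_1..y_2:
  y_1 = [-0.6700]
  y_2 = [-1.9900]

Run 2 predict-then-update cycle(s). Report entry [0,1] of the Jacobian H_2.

H_jac[0,1] = 0.1518

step 1: x^-=[-3.1940, -2.4000]  P^-=[0.6035 0.2706; 0.2706 0.8600]  H_jac=[-0.7995 -0.6007]  S=[1.3460]  K=[-0.4792; -0.5446]  nu=[-4.6652]  x^+=[-0.9583, 0.1405]  P^+=[0.2944 -0.0807; -0.0807 0.4609]
step 2: x^-=[-0.9148, 0.1405]  P^-=[0.4987 0.0642; 0.0642 0.5609]  H_jac=[-0.9884 0.1518]  S=[0.8708]  K=[-0.5548; 0.0249]  nu=[-2.9155]  x^+=[0.7028, 0.0680]  P^+=[0.2306 0.0762; 0.0762 0.5603]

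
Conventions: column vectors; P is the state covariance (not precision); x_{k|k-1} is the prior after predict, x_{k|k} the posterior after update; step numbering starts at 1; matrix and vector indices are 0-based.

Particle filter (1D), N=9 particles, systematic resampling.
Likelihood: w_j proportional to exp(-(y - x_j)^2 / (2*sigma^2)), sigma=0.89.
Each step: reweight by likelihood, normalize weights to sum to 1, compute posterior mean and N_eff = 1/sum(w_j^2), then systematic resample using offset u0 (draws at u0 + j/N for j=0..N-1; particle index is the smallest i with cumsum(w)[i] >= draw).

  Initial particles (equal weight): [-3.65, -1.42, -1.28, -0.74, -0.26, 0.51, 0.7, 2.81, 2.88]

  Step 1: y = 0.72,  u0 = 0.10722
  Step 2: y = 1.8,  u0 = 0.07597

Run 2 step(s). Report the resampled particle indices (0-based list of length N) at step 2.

resampled_idx = [2, 3, 4, 5, 5, 6, 7, 8, 8]

step 1: w=[0.0000, 0.0183, 0.0264, 0.0859, 0.1800, 0.3210, 0.3300, 0.0209, 0.0174]  mean=0.3333  Neff=3.9449  idx=[3, 4, 5, 5, 5, 6, 6, 6, 8]
step 2: w=[0.0057, 0.0228, 0.1161, 0.1161, 0.1161, 0.1547, 0.1547, 0.1547, 0.1590]  mean=0.9504  Neff=7.2410  idx=[2, 3, 4, 5, 5, 6, 7, 8, 8]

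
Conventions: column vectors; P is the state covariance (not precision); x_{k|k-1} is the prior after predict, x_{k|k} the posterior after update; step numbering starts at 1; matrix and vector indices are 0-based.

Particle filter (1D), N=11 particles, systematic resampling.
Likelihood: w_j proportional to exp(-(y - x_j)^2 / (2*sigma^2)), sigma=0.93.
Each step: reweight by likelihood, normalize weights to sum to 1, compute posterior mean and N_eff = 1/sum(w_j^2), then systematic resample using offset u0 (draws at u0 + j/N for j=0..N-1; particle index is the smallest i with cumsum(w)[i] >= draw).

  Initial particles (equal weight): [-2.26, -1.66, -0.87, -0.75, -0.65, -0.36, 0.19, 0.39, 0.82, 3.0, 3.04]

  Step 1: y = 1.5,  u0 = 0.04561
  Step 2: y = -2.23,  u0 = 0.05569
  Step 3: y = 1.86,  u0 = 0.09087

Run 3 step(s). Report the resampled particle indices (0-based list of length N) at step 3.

resampled_idx = [4, 7, 8, 8, 9, 9, 10, 10, 10, 10, 10]

step 1: w=[0.0001, 0.0013, 0.0159, 0.0218, 0.0282, 0.0552, 0.1511, 0.2000, 0.3120, 0.1110, 0.1035]  mean=0.9394  Neff=5.3256  idx=[4, 6, 6, 7, 7, 8, 8, 8, 8, 9, 10]
step 2: w=[0.6557, 0.0940, 0.0940, 0.0525, 0.0525, 0.0128, 0.0128, 0.0128, 0.0128, 0.0000, 0.0000]  mean=-0.3075  Neff=2.2035  idx=[0, 0, 0, 0, 0, 0, 0, 1, 2, 3, 6]
step 3: w=[0.0187, 0.0187, 0.0187, 0.0187, 0.0187, 0.0187, 0.0187, 0.1420, 0.1420, 0.2042, 0.3811]  mean=0.3612  Neff=4.3529  idx=[4, 7, 8, 8, 9, 9, 10, 10, 10, 10, 10]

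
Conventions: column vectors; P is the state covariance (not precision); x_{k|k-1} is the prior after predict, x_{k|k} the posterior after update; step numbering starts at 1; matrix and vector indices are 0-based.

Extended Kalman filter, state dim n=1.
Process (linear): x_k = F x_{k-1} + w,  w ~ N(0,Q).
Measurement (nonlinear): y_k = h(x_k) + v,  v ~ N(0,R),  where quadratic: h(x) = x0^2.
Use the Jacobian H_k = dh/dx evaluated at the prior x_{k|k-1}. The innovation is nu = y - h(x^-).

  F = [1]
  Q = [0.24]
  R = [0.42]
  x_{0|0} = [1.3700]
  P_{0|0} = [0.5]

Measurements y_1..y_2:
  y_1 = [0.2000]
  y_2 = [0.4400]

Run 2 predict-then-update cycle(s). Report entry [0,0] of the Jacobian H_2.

H_jac[0,0] = 1.6020

step 1: x^-=[1.3700]  P^-=[0.7400]  H_jac=[2.7400]  S=[5.9756]  K=[0.3393]  nu=[-1.6769]  x^+=[0.8010]  P^+=[0.0520]
step 2: x^-=[0.8010]  P^-=[0.2920]  H_jac=[1.6020]  S=[1.1694]  K=[0.4000]  nu=[-0.2016]  x^+=[0.7204]  P^+=[0.1049]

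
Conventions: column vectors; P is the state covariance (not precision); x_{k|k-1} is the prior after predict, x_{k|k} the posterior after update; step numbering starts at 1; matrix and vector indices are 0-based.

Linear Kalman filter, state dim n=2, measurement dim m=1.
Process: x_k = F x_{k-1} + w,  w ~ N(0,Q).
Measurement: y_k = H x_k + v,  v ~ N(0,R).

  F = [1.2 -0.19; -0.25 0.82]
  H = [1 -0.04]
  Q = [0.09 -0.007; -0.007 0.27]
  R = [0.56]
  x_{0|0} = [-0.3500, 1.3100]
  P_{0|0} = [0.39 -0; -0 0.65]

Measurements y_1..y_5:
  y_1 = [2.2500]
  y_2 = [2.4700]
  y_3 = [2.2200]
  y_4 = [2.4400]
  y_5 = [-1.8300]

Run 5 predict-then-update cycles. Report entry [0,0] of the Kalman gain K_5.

K[0,0] = 0.5109

step 1: x^-=[-0.6689, 1.1617]  P^-=[0.6751 -0.2253; -0.2253 0.7314]  S=[1.2543]  K=[0.5454; -0.2029]  nu=[2.9654]  x^+=[0.9484, 0.5599]  P^+=[0.3020 -0.0864; -0.0864 0.6798]
step 2: x^-=[1.0317, 0.2220]  P^-=[0.5888 -0.2927; -0.2927 0.7814]  S=[1.1735]  K=[0.5117; -0.2760]  nu=[1.4472]  x^+=[1.7723, -0.1774]  P^+=[0.2815 -0.1269; -0.1269 0.6920]
step 3: x^-=[2.1605, -0.5886]  P^-=[0.5782 -0.3302; -0.3302 0.8049]  S=[1.1659]  K=[0.5073; -0.3108]  nu=[0.0360]  x^+=[2.1787, -0.5998]  P^+=[0.2782 -0.1464; -0.1464 0.6923]
step 4: x^-=[2.7284, -1.0365]  P^-=[0.5823 -0.3493; -0.3493 0.8129]  S=[1.1716]  K=[0.5090; -0.3259]  nu=[-0.3299]  x^+=[2.5605, -0.9290]  P^+=[0.2788 -0.1550; -0.1550 0.6885]
step 5: x^-=[3.2491, -1.4019]  P^-=[0.5870 -0.3578; -0.3578 0.8139]  S=[1.1770]  K=[0.5109; -0.3316]  nu=[-5.1352]  x^+=[0.6254, 0.3011]  P^+=[0.2798 -0.1583; -0.1583 0.6845]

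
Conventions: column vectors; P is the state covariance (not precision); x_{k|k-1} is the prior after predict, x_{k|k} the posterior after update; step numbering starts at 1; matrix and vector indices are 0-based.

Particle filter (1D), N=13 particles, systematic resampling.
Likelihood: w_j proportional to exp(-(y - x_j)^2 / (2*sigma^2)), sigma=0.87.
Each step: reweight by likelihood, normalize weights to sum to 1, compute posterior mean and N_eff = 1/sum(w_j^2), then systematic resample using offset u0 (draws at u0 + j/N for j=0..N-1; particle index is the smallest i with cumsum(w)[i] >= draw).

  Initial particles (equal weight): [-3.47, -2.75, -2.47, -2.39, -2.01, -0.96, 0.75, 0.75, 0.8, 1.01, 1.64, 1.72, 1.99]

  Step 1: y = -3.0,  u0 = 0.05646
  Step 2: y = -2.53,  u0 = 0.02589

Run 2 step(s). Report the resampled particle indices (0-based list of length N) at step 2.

step 1: w=[0.2148, 0.2384, 0.2064, 0.1943, 0.1301, 0.0159, 0.0000, 0.0000, 0.0000, 0.0000, 0.0000, 0.0000, 0.0000]  mean=-2.6519  Neff=4.9869  idx=[0, 0, 0, 1, 1, 1, 2, 2, 3, 3, 3, 4, 4]
step 2: w=[0.0498, 0.0498, 0.0498, 0.0864, 0.0864, 0.0864, 0.0890, 0.0890, 0.0881, 0.0881, 0.0881, 0.0746, 0.0746]  mean=-2.6021  Neff=12.4874  idx=[0, 2, 3, 4, 5, 6, 6, 7, 8, 9, 10, 11, 12]

resampled_idx = [0, 2, 3, 4, 5, 6, 6, 7, 8, 9, 10, 11, 12]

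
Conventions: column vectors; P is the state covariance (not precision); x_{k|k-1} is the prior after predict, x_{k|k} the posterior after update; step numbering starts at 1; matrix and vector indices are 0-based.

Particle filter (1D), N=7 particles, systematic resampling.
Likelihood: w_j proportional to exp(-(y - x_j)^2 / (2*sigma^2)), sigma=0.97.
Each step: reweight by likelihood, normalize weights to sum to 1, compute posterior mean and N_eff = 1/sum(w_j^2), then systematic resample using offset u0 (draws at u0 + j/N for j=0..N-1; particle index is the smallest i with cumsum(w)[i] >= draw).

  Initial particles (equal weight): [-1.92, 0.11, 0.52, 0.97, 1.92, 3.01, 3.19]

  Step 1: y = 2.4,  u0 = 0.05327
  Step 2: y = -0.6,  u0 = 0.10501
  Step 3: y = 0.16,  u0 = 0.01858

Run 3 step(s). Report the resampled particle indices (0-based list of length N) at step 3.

step 1: w=[0.0000, 0.0207, 0.0514, 0.1134, 0.2974, 0.2758, 0.2413]  mean=2.3098  Neff=4.1900  idx=[2, 4, 4, 4, 5, 6, 6]
step 2: w=[0.8307, 0.0554, 0.0554, 0.0554, 0.0016, 0.0008, 0.0008]  mean=0.7607  Neff=1.4301  idx=[0, 0, 0, 0, 0, 0, 3]
step 3: w=[0.1611, 0.1611, 0.1611, 0.1611, 0.1611, 0.1611, 0.0333]  mean=0.5666  Neff=6.3749  idx=[0, 1, 1, 2, 3, 4, 5]

resampled_idx = [0, 1, 1, 2, 3, 4, 5]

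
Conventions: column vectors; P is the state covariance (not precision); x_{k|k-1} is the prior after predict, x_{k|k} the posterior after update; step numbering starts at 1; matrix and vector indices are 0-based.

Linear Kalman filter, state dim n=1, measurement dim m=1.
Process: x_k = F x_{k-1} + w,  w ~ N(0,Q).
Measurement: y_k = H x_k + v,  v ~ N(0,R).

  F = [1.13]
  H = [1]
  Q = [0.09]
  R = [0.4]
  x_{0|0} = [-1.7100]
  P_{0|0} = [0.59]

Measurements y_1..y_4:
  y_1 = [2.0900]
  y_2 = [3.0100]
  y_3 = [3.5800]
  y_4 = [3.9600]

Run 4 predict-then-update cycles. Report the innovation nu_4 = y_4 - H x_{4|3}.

step 1: x^-=[-1.9323]  P^-=[0.8434]  S=[1.2434]  K=[0.6783]  nu=[4.0223]  x^+=[0.7960]  P^+=[0.2713]
step 2: x^-=[0.8995]  P^-=[0.4364]  S=[0.8364]  K=[0.5218]  nu=[2.1105]  x^+=[2.0007]  P^+=[0.2087]
step 3: x^-=[2.2608]  P^-=[0.3565]  S=[0.7565]  K=[0.4713]  nu=[1.3192]  x^+=[2.8825]  P^+=[0.1885]
step 4: x^-=[3.2572]  P^-=[0.3307]  S=[0.7307]  K=[0.4526]  nu=[0.7028]  x^+=[3.5753]  P^+=[0.1810]

innov = [0.7028]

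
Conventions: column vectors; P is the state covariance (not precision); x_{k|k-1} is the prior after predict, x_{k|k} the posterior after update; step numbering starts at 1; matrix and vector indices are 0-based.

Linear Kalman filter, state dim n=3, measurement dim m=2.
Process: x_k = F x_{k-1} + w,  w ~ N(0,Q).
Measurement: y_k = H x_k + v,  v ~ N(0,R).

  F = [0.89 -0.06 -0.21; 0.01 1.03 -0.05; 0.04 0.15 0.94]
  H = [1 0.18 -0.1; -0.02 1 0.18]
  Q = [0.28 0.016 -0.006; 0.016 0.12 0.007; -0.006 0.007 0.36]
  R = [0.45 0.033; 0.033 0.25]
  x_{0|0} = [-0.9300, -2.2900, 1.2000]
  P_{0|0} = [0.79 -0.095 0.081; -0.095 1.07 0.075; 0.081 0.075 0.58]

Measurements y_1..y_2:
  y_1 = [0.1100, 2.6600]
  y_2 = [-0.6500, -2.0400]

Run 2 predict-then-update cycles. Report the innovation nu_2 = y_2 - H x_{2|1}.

innov = [0.2271, -3.8862]

step 1: x^-=[-0.9423, -2.4280, 0.7473]  P^-=[0.9169 -0.1438 -0.0540; -0.1438 1.2469 0.2140; -0.0540 0.2140 0.9239]  S=[1.3679 0.0549; 0.0549 1.6104]  K=[0.6605 -0.1292; 0.0112 0.7996; -0.0885 0.2398]  nu=[1.5641, 4.9346]  x^+=[-0.5469, 1.5354, 1.7924]  P^+=[0.3026 -0.0164 0.0666; -0.0164 0.2161 -0.0898; 0.0666 -0.0898 0.8229]
step 2: x^-=[-0.9553, 1.4863, 1.8933]  P^-=[0.5314 0.0150 -0.0988; 0.0150 0.3602 -0.0846; -0.0988 -0.0846 1.0720]  S=[1.0319 0.0706; 0.0706 0.6148]  K=[0.5328 -0.0830; 0.0476 0.5552; -0.2284 0.2057]  nu=[0.2271, -3.8862]  x^+=[-0.5117, -0.6603, 1.0421]  P^+=[0.2405 -0.0034 0.0282; -0.0034 0.1647 -0.1353; 0.0282 -0.1353 0.9988]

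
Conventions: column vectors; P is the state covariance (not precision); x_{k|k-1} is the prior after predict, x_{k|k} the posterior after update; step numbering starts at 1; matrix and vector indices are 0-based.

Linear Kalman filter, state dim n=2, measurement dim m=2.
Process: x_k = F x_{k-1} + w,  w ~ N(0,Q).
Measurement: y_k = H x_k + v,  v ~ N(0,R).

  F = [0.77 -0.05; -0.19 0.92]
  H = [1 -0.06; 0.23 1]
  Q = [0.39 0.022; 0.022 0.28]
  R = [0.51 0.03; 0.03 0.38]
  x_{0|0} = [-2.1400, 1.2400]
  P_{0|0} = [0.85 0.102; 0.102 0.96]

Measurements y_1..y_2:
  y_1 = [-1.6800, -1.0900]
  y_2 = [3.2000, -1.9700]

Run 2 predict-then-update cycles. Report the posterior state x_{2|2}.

x_post = [1.0082, -1.4346]

step 1: x^-=[-1.7098, 1.5474]  P^-=[0.8885 -0.0733; -0.0733 1.0876]  S=[1.4112 0.0968; 0.0968 1.4809]  K=[0.6295 0.0474; -0.1484 0.7327]  nu=[0.1226, -2.2441]  x^+=[-1.7389, -0.1152]  P^+=[0.3202 -0.0368; -0.0368 0.2824]
step 2: x^-=[-1.3332, 0.2244]  P^-=[0.5834 -0.0642; -0.0642 0.5435]  S=[1.1031 0.0682; 0.0682 0.9248]  K=[0.5301 0.0365; -0.1237 0.5808]  nu=[4.5466, -1.8878]  x^+=[1.0082, -1.4346]  P^+=[0.2695 -0.0322; -0.0322 0.2244]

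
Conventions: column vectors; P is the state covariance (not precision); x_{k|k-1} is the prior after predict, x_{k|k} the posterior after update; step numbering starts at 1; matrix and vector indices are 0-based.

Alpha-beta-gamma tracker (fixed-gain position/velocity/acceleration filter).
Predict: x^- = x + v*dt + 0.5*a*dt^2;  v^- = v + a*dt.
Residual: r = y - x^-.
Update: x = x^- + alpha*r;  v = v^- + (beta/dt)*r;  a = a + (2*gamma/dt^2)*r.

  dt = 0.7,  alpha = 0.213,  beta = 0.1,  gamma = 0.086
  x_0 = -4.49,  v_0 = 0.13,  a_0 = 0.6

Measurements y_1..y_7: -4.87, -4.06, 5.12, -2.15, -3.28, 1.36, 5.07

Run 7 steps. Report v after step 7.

v_post = 2.7616

step 1: x_pred=-4.2520  r=-0.6180  x^+=-4.3836  v^+=0.4617  a^+=0.3831
step 2: x_pred=-3.9666  r=-0.0934  x^+=-3.9865  v^+=0.7165  a^+=0.3503
step 3: x_pred=-3.3991  r=8.5191  x^+=-1.5845  v^+=2.1787  a^+=3.3407
step 4: x_pred=0.7590  r=-2.9090  x^+=0.1394  v^+=4.1016  a^+=2.3195
step 5: x_pred=3.5788  r=-6.8588  x^+=2.1179  v^+=4.7454  a^+=-0.0881
step 6: x_pred=5.4181  r=-4.0581  x^+=4.5537  v^+=4.1041  a^+=-1.5125
step 7: x_pred=7.0560  r=-1.9860  x^+=6.6330  v^+=2.7616  a^+=-2.2097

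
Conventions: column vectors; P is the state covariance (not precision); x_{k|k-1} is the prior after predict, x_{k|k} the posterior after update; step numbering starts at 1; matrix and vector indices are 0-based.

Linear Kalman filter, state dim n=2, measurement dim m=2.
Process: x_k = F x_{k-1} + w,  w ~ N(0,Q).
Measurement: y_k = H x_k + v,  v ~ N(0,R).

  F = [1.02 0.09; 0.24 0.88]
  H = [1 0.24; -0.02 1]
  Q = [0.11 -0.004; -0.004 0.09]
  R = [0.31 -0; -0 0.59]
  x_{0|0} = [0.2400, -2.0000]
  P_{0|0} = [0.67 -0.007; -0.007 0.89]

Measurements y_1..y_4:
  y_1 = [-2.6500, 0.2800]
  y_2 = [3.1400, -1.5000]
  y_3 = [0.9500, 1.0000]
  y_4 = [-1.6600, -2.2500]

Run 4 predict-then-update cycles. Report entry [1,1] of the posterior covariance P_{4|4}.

step 1: x^-=[0.0648, -1.7024]  P^-=[0.8130 0.2241; 0.2241 0.8149]  S=[1.2775 0.4023; 0.4023 1.3962]  K=[0.6947 -0.0513; 0.1602 0.5342]  nu=[-2.3062, 1.9837]  x^+=[-1.6390, -1.0122]  P^+=[0.2215 -0.0258; -0.0258 0.3147]
step 2: x^-=[-1.7629, -1.2841]  P^-=[0.3383 0.0514; 0.0514 0.3355]  S=[0.6923 0.1249; 0.1249 0.9236]  K=[0.5102 -0.0207; 0.1283 0.3448]  nu=[5.2111, -0.2511]  x^+=[0.9011, -0.7019]  P^+=[0.1603 -0.0090; -0.0090 0.2033]
step 3: x^-=[0.8559, -0.4014]  P^-=[0.2768 0.0431; 0.0431 0.2528]  S=[0.6220 0.0980; 0.0980 0.8412]  K=[0.4631 -0.0093; 0.1218 0.2853]  nu=[0.1904, 1.4185]  x^+=[0.9309, 0.0266]  P^+=[0.1442 -0.0026; -0.0026 0.1683]
step 4: x^-=[0.9519, 0.2468]  P^-=[0.2609 0.0422; 0.0422 0.2275]  S=[0.6043 0.0914; 0.0914 0.8159]  K=[0.4493 -0.0050; 0.1202 0.2643]  nu=[-2.6711, -2.4777]  x^+=[-0.2358, -0.7294]  P^+=[0.1393 -0.0002; -0.0002 0.1560]

P_post[1,1] = 0.1560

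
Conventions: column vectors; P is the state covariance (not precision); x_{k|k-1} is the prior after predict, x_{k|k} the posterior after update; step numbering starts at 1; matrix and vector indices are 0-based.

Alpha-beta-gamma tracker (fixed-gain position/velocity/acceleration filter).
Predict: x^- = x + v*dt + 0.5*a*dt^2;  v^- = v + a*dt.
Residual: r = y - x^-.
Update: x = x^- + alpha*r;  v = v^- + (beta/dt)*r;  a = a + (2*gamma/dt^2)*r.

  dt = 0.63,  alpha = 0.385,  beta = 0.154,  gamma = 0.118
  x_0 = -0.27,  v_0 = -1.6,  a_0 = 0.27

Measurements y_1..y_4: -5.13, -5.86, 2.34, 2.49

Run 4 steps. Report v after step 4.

v_post = 0.9592

step 1: x_pred=-1.2244  r=-3.9056  x^+=-2.7281  v^+=-2.3846  a^+=-2.0523
step 2: x_pred=-4.6376  r=-1.2224  x^+=-5.1082  v^+=-3.9763  a^+=-2.7791
step 3: x_pred=-8.1649  r=10.5049  x^+=-4.1205  v^+=-3.1593  a^+=3.4672
step 4: x_pred=-5.4228  r=7.9128  x^+=-2.3764  v^+=0.9592  a^+=8.1722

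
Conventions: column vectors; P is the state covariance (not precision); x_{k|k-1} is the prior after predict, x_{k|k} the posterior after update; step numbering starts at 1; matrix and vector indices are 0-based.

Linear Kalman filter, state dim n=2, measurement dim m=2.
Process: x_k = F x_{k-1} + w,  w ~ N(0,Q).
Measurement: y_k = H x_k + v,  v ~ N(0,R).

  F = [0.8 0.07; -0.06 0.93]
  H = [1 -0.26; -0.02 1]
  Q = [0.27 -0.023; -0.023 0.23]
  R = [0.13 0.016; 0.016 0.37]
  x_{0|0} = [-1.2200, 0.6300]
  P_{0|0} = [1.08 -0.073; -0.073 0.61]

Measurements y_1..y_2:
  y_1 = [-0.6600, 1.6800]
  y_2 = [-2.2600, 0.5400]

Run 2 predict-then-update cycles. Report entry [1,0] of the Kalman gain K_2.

K[1,0] = -0.0836

step 1: x^-=[-0.9319, 0.6591]  P^-=[0.9560 -0.0891; -0.0891 0.7696]  S=[1.1844 -0.2928; -0.2928 1.1436]  K=[0.8576 0.1249; -0.0827 0.6534]  nu=[0.4433, 1.0023]  x^+=[-0.4265, 1.2773]  P^+=[0.1298 0.0625; 0.0625 0.2417]
step 2: x^-=[-0.2518, 1.2135]  P^-=[0.3612 0.0328; 0.0328 0.4325]  S=[0.5034 -0.0707; -0.0707 0.8014]  K=[0.7140 0.0949; -0.0836 0.5315]  nu=[-1.6927, -0.6785]  x^+=[-1.5247, 0.9943]  P^+=[0.1070 0.0487; 0.0487 0.1963]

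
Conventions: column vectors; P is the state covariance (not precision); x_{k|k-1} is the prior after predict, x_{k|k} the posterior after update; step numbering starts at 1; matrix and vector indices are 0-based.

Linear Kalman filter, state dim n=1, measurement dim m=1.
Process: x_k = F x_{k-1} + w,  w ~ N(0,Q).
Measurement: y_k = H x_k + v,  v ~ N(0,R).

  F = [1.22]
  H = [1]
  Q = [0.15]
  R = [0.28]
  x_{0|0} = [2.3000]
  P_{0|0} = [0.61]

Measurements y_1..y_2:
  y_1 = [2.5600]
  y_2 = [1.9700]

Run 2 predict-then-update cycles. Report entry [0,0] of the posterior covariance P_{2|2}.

step 1: x^-=[2.8060]  P^-=[1.0579]  S=[1.3379]  K=[0.7907]  nu=[-0.2460]  x^+=[2.6115]  P^+=[0.2214]
step 2: x^-=[3.1860]  P^-=[0.4795]  S=[0.7595]  K=[0.6314]  nu=[-1.2160]  x^+=[2.4183]  P^+=[0.1768]

P_post[0,0] = 0.1768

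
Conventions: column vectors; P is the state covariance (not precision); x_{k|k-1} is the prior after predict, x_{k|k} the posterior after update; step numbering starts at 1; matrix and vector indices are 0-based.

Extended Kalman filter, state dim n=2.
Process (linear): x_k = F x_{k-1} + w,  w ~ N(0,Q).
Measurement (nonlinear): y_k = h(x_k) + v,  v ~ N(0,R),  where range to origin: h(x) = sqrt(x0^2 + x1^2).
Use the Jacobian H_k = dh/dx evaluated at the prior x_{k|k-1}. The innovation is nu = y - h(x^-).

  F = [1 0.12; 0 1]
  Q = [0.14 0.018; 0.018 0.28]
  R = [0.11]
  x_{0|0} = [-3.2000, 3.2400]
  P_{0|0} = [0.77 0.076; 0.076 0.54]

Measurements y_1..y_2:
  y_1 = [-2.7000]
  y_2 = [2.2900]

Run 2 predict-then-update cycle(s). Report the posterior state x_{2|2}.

x_post = [1.6796, -1.3171]

step 1: x^-=[-2.8112, 3.2400]  P^-=[0.9360 0.1588; 0.1588 0.8200]  H_jac=[-0.6554 0.7553]  S=[0.8226]  K=[-0.5999; 0.6264]  nu=[-6.9896]  x^+=[1.3818, -1.1383]  P^+=[0.6400 0.4679; 0.4679 0.4972]
step 2: x^-=[1.2452, -1.1383]  P^-=[0.8994 0.5456; 0.5456 0.7772]  H_jac=[0.7381 -0.6747]  S=[0.4104]  K=[0.7206; -0.2966]  nu=[0.6029]  x^+=[1.6796, -1.3171]  P^+=[0.6863 0.6333; 0.6333 0.7411]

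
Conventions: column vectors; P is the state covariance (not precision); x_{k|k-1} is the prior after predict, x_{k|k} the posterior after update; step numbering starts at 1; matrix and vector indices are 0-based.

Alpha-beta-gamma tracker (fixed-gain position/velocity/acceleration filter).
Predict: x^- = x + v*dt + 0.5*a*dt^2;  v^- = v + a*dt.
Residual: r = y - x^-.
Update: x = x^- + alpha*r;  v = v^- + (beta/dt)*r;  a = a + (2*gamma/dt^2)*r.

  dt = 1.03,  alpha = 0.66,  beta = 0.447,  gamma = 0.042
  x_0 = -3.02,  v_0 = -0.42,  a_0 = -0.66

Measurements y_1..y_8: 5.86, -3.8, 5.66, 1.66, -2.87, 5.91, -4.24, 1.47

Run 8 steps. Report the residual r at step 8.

step 1: x_pred=-3.8027  r=9.6627  x^+=2.5747  v^+=3.0936  a^+=0.1051
step 2: x_pred=5.8169  r=-9.6169  x^+=-0.5303  v^+=-0.9717  a^+=-0.6564
step 3: x_pred=-1.8793  r=7.5393  x^+=3.0966  v^+=1.6242  a^+=-0.0594
step 4: x_pred=4.7380  r=-3.0780  x^+=2.7065  v^+=0.2272  a^+=-0.3031
step 5: x_pred=2.7797  r=-5.6497  x^+=-0.9491  v^+=-2.5369  a^+=-0.7505
step 6: x_pred=-3.9602  r=9.8702  x^+=2.5541  v^+=0.9736  a^+=0.0310
step 7: x_pred=3.5734  r=-7.8134  x^+=-1.5835  v^+=-2.3853  a^+=-0.5876
step 8: x_pred=-4.3520  r=5.8220  x^+=-0.5095  v^+=-0.4639  a^+=-0.1266

resid = 5.8220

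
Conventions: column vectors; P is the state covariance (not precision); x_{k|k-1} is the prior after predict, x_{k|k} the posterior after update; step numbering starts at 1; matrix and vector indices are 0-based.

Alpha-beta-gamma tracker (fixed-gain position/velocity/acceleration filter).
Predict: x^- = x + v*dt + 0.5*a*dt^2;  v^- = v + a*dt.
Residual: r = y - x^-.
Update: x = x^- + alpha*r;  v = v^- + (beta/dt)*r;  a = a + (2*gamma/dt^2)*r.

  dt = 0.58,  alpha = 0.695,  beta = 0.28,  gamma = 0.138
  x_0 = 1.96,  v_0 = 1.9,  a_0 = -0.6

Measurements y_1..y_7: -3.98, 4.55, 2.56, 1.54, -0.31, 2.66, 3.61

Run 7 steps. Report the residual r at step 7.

resid = 1.2339

step 1: x_pred=2.9611  r=-6.9411  x^+=-1.8630  v^+=-1.7989  a^+=-6.2948
step 2: x_pred=-3.9651  r=8.5151  x^+=1.9529  v^+=-1.3391  a^+=0.6914
step 3: x_pred=1.2925  r=1.2675  x^+=2.1734  v^+=-0.3262  a^+=1.7313
step 4: x_pred=2.2754  r=-0.7354  x^+=1.7643  v^+=0.3229  a^+=1.1280
step 5: x_pred=2.1413  r=-2.4513  x^+=0.4377  v^+=-0.2063  a^+=-0.8832
step 6: x_pred=0.1695  r=2.4905  x^+=1.9004  v^+=0.4838  a^+=1.1601
step 7: x_pred=2.3761  r=1.2339  x^+=3.2337  v^+=1.7523  a^+=2.1725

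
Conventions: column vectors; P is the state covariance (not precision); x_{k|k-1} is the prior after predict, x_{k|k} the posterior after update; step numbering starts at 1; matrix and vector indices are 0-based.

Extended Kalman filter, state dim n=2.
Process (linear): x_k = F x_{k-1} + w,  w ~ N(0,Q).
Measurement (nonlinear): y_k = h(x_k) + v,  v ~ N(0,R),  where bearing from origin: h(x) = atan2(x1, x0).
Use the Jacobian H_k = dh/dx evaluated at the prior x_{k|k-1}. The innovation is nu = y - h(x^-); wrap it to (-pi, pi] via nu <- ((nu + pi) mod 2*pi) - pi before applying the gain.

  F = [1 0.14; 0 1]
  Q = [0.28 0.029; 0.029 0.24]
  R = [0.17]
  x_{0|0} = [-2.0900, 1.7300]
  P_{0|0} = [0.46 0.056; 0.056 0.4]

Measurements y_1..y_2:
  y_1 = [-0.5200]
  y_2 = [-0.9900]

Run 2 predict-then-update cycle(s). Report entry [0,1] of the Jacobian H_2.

step 1: x^-=[-1.8478, 1.7300]  P^-=[0.7635 0.1410; 0.1410 0.6400]  H_jac=[-0.2700 -0.2884]  S=[0.3009]  K=[-0.8204; -0.7400]  nu=[-2.9091]  x^+=[0.5388, 3.8829]  P^+=[0.5610 -0.0417; -0.0417 0.4752]
step 2: x^-=[1.0824, 3.8829]  P^-=[0.8387 0.0539; 0.0539 0.7152]  H_jac=[-0.2390 0.0666]  S=[0.2194]  K=[-0.8973; 0.1585]  nu=[-2.2889]  x^+=[3.1363, 3.5200]  P^+=[0.6621 0.0851; 0.0851 0.7097]

H_jac[0,1] = 0.0666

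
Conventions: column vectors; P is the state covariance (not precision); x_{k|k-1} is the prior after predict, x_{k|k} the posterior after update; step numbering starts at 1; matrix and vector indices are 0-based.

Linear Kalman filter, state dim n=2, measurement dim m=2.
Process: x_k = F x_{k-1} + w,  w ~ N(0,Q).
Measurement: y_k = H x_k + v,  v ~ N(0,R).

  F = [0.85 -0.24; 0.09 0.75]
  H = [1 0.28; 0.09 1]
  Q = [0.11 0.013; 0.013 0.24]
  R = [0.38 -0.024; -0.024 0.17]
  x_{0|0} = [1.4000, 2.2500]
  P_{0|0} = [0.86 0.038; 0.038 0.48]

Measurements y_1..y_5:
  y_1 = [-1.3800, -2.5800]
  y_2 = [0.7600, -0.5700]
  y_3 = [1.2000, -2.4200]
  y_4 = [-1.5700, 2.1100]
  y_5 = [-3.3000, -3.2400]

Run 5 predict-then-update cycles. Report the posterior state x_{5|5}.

step 1: x^-=[0.6500, 1.8135]  P^-=[0.7435 0.0158; 0.0158 0.5221]  S=[1.1733 0.2053; 0.2053 0.7010]  K=[0.6501 -0.0724; 0.0078 0.7446]  nu=[-2.5378, -4.4520]  x^+=[-0.6775, -1.5211]  P^+=[0.2632 -0.0516; -0.0516 0.1310]
step 2: x^-=[-0.2108, -1.2018]  P^-=[0.3288 -0.0222; -0.0222 0.3089]  S=[0.7206 0.0693; 0.0693 0.4775]  K=[0.4525 -0.0502; 0.0278 0.6386]  nu=[1.3073, 0.6508]  x^+=[0.3480, -0.7499]  P^+=[0.1832 -0.0359; -0.0359 0.1111]
step 3: x^-=[0.4758, -0.5311]  P^-=[0.2634 -0.0151; -0.0151 0.2991]  S=[0.6584 0.0680; 0.0680 0.4686]  K=[0.3977 -0.0393; 0.0393 0.6298]  nu=[0.8729, -1.9317]  x^+=[0.8989, -1.7135]  P^+=[0.1607 -0.0307; -0.0307 0.1089]
step 4: x^-=[1.1753, -1.2042]  P^-=[0.2449 -0.0132; -0.0132 0.2984]  S=[0.6409 0.0680; 0.0680 0.4680]  K=[0.3802 -0.0364; 0.0430 0.6288]  nu=[-2.4082, 3.2085]  x^+=[0.1429, 0.7098]  P^+=[0.1535 -0.0291; -0.0291 0.1085]
step 5: x^-=[-0.0488, 0.5452]  P^-=[0.2390 -0.0127; -0.0127 0.2983]  S=[0.6353 0.0680; 0.0680 0.4680]  K=[0.3745 -0.0356; 0.0442 0.6286]  nu=[-3.4038, -3.7808]  x^+=[-1.1887, -1.9819]  P^+=[0.1512 -0.0287; -0.0287 0.1084]

x_post = [-1.1887, -1.9819]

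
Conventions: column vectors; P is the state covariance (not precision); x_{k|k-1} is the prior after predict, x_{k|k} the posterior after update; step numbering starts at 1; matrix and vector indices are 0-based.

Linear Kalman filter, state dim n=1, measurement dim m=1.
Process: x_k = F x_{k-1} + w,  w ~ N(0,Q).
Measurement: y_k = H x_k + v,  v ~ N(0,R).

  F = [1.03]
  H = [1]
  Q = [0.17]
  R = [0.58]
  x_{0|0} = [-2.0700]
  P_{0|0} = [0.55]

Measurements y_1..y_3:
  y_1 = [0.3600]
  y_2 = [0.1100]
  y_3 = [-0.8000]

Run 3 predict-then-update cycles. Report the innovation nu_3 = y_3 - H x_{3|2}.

step 1: x^-=[-2.1321]  P^-=[0.7535]  S=[1.3335]  K=[0.5651]  nu=[2.4921]  x^+=[-0.7239]  P^+=[0.3277]
step 2: x^-=[-0.7457]  P^-=[0.5177]  S=[1.0977]  K=[0.4716]  nu=[0.8557]  x^+=[-0.3421]  P^+=[0.2735]
step 3: x^-=[-0.3524]  P^-=[0.4602]  S=[1.0402]  K=[0.4424]  nu=[-0.4476]  x^+=[-0.5504]  P^+=[0.2566]

innov = [-0.4476]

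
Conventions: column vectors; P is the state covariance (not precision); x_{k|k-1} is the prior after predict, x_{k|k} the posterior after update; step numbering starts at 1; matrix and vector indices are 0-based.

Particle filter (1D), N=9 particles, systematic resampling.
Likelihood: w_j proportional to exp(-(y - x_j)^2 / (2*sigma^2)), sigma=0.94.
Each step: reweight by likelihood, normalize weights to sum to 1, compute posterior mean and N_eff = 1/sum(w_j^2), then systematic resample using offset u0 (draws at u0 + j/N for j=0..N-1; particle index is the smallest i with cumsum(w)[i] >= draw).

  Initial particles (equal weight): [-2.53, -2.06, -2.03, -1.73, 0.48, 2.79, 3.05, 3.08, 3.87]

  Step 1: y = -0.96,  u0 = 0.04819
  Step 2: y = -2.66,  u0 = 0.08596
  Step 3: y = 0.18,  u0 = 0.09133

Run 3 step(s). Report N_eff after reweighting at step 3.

N_eff = 7.2950

step 1: w=[0.1078, 0.2192, 0.2274, 0.3108, 0.1345, 0.0002, 0.0000, 0.0000, 0.0000]  mean=-1.6585  Neff=4.4226  idx=[0, 1, 1, 2, 2, 3, 3, 3, 4]
step 2: w=[0.1634, 0.1346, 0.1346, 0.1318, 0.1318, 0.1011, 0.1011, 0.1011, 0.0006]  mean=-2.0272  Neff=7.7940  idx=[0, 1, 2, 2, 3, 4, 5, 6, 7]
step 3: w=[0.0225, 0.0838, 0.0838, 0.0838, 0.0904, 0.0904, 0.1818, 0.1818, 0.1818]  mean=-1.8851  Neff=7.2950  idx=[1, 3, 4, 5, 6, 7, 7, 8, 8]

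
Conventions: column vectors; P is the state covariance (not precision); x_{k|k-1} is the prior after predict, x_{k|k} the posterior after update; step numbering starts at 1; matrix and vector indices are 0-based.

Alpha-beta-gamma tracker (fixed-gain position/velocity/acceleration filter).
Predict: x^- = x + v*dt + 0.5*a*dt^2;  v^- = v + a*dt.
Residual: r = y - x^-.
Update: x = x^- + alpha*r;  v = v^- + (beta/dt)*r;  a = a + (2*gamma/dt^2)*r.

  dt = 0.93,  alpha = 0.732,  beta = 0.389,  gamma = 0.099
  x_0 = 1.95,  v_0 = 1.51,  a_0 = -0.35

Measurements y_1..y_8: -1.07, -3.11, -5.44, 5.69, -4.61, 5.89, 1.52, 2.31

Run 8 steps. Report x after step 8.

step 1: x_pred=3.2029  r=-4.2729  x^+=0.0751  v^+=-0.6028  a^+=-1.3282
step 2: x_pred=-1.0598  r=-2.0502  x^+=-2.5606  v^+=-2.6956  a^+=-1.7975
step 3: x_pred=-5.8448  r=0.4048  x^+=-5.5485  v^+=-4.1980  a^+=-1.7049
step 4: x_pred=-10.1899  r=15.8799  x^+=1.4342  v^+=0.8587  a^+=1.9305
step 5: x_pred=3.0676  r=-7.6776  x^+=-2.5524  v^+=-0.5573  a^+=0.1728
step 6: x_pred=-2.9960  r=8.8860  x^+=3.5086  v^+=3.3202  a^+=2.2071
step 7: x_pred=7.5508  r=-6.0308  x^+=3.1363  v^+=2.8502  a^+=0.8265
step 8: x_pred=6.1444  r=-3.8344  x^+=3.3376  v^+=2.0150  a^+=-0.0513

x_post = 3.3376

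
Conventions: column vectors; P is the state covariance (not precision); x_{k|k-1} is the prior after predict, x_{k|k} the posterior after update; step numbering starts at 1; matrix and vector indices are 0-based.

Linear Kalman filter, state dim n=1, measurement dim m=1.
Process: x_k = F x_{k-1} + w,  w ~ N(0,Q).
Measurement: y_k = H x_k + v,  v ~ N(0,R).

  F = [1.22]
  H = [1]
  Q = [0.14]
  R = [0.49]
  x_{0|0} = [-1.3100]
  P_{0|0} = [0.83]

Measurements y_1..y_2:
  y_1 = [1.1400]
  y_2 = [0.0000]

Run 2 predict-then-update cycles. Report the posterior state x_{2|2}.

step 1: x^-=[-1.5982]  P^-=[1.3754]  S=[1.8654]  K=[0.7373]  nu=[2.7382]  x^+=[0.4207]  P^+=[0.3613]
step 2: x^-=[0.5133]  P^-=[0.6777]  S=[1.1677]  K=[0.5804]  nu=[-0.5133]  x^+=[0.2154]  P^+=[0.2844]

x_post = [0.2154]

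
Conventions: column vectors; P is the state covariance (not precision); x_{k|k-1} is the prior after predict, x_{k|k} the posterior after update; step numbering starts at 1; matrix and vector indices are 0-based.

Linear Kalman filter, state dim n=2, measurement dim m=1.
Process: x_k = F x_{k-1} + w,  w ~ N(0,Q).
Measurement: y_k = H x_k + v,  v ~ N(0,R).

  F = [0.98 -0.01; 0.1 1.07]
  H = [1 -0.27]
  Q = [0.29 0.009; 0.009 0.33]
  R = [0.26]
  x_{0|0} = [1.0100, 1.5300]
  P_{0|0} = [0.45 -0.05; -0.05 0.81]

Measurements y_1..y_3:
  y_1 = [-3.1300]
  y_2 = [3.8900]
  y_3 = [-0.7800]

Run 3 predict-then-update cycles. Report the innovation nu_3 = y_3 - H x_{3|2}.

step 1: x^-=[0.9745, 1.7381]  P^-=[0.7232 -0.0079; -0.0079 1.2512]  S=[1.0787]  K=[0.6724; -0.3205]  nu=[-3.6352]  x^+=[-1.4700, 2.9033]  P^+=[0.2355 0.2246; 0.2246 1.1403]
step 2: x^-=[-1.4696, 2.9595]  P^-=[0.5119 0.2551; 0.2551 1.6860]  S=[0.7570]  K=[0.5852; -0.2643]  nu=[6.1587]  x^+=[2.1343, 1.3316]  P^+=[0.2526 0.3722; 0.3722 1.6331]
step 3: x^-=[2.0783, 1.6382]  P^-=[0.5255 0.4062; 0.4062 2.2819]  S=[0.7325]  K=[0.5677; -0.2866]  nu=[-2.4159]  x^+=[0.7068, 2.3305]  P^+=[0.2894 0.5254; 0.5254 2.2218]

innov = [-2.4159]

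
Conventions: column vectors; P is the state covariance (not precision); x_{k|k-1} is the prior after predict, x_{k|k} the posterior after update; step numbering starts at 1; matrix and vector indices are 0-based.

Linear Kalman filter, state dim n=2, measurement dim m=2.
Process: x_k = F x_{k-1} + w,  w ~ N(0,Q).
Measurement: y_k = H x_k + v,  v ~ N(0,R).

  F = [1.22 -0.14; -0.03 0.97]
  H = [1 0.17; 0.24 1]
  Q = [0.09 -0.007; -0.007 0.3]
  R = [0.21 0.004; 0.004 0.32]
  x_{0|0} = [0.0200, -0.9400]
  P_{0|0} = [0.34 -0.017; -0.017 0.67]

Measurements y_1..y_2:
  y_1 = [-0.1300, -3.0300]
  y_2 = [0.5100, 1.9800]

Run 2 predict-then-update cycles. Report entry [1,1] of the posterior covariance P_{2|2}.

step 1: x^-=[0.1560, -0.9124]  P^-=[0.6150 -0.1306; -0.1306 0.9317]  S=[0.8075 0.1740; 0.1740 1.2244]  K=[0.7542 -0.0933; -0.1280 0.7535]  nu=[-0.1309, -2.1550]  x^+=[0.2584, -2.5195]  P^+=[0.1695 -0.0675; -0.0675 0.2568]
step 2: x^-=[0.6680, -2.4517]  P^-=[0.3704 -0.1283; -0.1283 0.5457]  S=[0.5525 0.0522; 0.0522 0.8255]  K=[0.6392 -0.0881; -0.1239 0.6316]  nu=[0.2588, 4.2714]  x^+=[0.4571, 0.2142]  P^+=[0.1441 -0.0602; -0.0602 0.2161]

P_post[1,1] = 0.2161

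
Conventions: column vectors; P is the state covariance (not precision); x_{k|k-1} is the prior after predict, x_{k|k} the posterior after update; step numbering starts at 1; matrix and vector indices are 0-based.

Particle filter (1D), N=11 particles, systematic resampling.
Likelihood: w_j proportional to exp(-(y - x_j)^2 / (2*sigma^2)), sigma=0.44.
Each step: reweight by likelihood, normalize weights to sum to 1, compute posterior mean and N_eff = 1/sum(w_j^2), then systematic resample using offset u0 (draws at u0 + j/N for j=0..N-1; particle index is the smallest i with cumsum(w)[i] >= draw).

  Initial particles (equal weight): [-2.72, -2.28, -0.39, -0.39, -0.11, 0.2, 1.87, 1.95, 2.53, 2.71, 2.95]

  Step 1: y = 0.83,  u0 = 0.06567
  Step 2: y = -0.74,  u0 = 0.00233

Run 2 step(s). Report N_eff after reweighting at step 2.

N_eff = 4.4318

step 1: w=[0.0000, 0.0000, 0.0354, 0.0354, 0.1688, 0.5933, 0.1012, 0.0648, 0.0009, 0.0002, 0.0000]  mean=0.3910  Neff=2.5163  idx=[3, 4, 5, 5, 5, 5, 5, 5, 5, 6, 7]
step 2: w=[0.4044, 0.1991, 0.0566, 0.0566, 0.0566, 0.0566, 0.0566, 0.0566, 0.0566, 0.0000, 0.0000]  mean=-0.1003  Neff=4.4318  idx=[0, 0, 0, 0, 0, 1, 1, 2, 4, 5, 7]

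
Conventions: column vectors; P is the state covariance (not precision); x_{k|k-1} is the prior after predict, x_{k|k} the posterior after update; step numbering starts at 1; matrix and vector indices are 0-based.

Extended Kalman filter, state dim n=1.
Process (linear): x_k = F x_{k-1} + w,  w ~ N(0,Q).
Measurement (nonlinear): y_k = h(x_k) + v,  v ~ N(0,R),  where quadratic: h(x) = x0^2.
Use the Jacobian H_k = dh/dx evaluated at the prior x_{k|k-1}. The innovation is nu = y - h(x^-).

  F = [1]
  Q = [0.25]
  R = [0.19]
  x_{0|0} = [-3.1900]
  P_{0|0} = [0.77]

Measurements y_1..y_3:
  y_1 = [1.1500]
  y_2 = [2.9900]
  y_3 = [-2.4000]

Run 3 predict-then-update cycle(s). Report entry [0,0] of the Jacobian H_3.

H_jac[0,0] = -3.4656

step 1: x^-=[-3.1900]  P^-=[1.0200]  H_jac=[-6.3800]  S=[41.7085]  K=[-0.1560]  nu=[-9.0261]  x^+=[-1.7817]  P^+=[0.0046]
step 2: x^-=[-1.7817]  P^-=[0.2546]  H_jac=[-3.5634]  S=[3.4234]  K=[-0.2651]  nu=[-0.1844]  x^+=[-1.7328]  P^+=[0.0141]
step 3: x^-=[-1.7328]  P^-=[0.2641]  H_jac=[-3.4656]  S=[3.3624]  K=[-0.2722]  nu=[-5.4026]  x^+=[-0.2620]  P^+=[0.0149]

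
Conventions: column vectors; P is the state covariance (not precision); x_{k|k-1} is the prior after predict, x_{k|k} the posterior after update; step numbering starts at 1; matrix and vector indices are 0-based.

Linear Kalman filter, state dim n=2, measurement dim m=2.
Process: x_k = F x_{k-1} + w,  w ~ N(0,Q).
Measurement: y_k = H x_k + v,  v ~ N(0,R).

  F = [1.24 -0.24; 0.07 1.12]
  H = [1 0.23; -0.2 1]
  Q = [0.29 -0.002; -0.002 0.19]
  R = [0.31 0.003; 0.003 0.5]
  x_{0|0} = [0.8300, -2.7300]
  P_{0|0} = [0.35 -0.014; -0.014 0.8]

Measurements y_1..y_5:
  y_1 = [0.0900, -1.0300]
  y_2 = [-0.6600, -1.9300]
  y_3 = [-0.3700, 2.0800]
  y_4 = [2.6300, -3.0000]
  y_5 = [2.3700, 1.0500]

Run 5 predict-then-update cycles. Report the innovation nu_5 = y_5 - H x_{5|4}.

step 1: x^-=[1.6844, -2.9995]  P^-=[0.8826 -0.2059; -0.2059 1.1930]  S=[1.1610 -0.0955; -0.0955 1.8107]  K=[0.7051 -0.1740; 0.1156 0.6877]  nu=[-0.9045, 2.3064]  x^+=[0.6454, -1.5179]  P^+=[0.2271 -0.0395; -0.0395 0.3363]
step 2: x^-=[1.1645, -1.6549]  P^-=[0.6821 -0.1268; -0.1268 0.6068]  S=[0.9659 -0.1148; -0.1148 1.1848]  K=[0.6572 -0.1585; 0.0775 0.5411]  nu=[-1.4439, -0.0422]  x^+=[0.2223, -1.7897]  P^+=[0.2113 -0.0350; -0.0350 0.2638]
step 3: x^-=[0.7052, -1.9889]  P^-=[0.6509 -0.1026; -0.1026 0.5164]  S=[0.9410 -0.1063; -0.1063 1.0835]  K=[0.6496 -0.1511; 0.0740 0.5028]  nu=[-0.6178, 4.2099]  x^+=[-0.3323, 0.0822]  P^+=[0.2083 -0.0320; -0.0320 0.2452]
step 4: x^-=[-0.4318, 0.0689]  P^-=[0.6434 -0.0937; -0.0937 0.4936]  S=[0.9364 -0.1015; -0.1015 1.0568]  K=[0.6480 -0.1482; 0.0745 0.4920]  nu=[3.0459, -3.1552]  x^+=[2.0095, -1.2564]  P^+=[0.2075 -0.0306; -0.0306 0.2401]
step 5: x^-=[2.7933, -1.2665]  P^-=[0.6411 -0.0906; -0.0906 0.4874]  S=[0.9352 -0.0995; -0.0995 1.0492]  K=[0.6476 -0.1471; 0.0750 0.4889]  nu=[-0.1320, 2.8752]  x^+=[2.2849, 0.1292]  P^+=[0.2072 -0.0302; -0.0302 0.2386]

innov = [-0.1320, 2.8752]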